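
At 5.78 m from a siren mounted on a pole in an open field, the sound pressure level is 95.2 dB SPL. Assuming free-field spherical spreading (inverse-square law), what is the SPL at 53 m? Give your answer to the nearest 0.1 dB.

76.0 dB SPL

Inverse-square spreading gives ΔL = −20·log₁₀(d₂/d₁).
ΔL = −20·log₁₀(53/5.78) = -19.25 dB, so L₂ = 95.2 + (-19.25) = 76.0 dB SPL.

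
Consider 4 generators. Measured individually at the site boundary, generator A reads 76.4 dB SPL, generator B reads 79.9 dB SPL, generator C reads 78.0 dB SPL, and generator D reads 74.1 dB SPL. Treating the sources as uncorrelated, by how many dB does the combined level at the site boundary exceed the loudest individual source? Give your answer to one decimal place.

Add the sources as powers (linear), then convert back to dB:
L_total = 10·log₁₀(10^(76.4/10) + 10^(79.9/10) + 10^(78.0/10) + 10^(74.1/10)) = 83.62 dB SPL.
Excess over the loudest (79.9 dB): 83.62 − 79.9 = 3.7 dB.

3.7 dB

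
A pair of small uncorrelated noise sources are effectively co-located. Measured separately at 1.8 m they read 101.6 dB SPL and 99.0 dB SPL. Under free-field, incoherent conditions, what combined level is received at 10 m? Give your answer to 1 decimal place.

Combined at 1.8 m: 10·log₁₀(10^(101.6/10)+10^(99.0/10)) = 103.50 dB SPL.
Then apply −20·log₁₀(10/1.8) = -14.89 dB → 88.6 dB SPL.

88.6 dB SPL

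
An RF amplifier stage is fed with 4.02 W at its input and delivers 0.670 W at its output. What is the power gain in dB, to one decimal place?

For a power ratio, dB = 10·log₁₀(P₂/P₁).
10·log₁₀(0.670/4.02) = 10·log₁₀(0.1667) = -7.8 dB.

-7.8 dB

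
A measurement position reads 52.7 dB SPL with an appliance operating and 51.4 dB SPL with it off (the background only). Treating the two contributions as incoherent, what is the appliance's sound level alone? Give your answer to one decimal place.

Background correction is a power subtraction:
L_src = 10·log₁₀(10^(52.7/10) − 10^(51.4/10)) = 10·log₁₀(48170) = 46.8 dB SPL.

46.8 dB SPL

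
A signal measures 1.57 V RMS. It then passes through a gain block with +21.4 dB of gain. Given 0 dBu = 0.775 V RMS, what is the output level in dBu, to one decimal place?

+27.5 dBu

Input level: 20·log₁₀(1.57/0.775) = 6.13 dBu.
Output: 6.13 + 21.4 = +27.5 dBu.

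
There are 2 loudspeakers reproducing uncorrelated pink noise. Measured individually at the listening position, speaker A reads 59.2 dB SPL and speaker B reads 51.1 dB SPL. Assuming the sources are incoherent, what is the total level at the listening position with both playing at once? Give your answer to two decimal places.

Uncorrelated sources add in intensity (power), not in dB.
L_total = 10·log₁₀(10^(59.2/10) + 10^(51.1/10)) = 10·log₁₀(960600) = 59.83 dB SPL.

59.83 dB SPL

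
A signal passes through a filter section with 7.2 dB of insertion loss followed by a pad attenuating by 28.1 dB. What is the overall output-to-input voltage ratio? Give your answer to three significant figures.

0.0172

Net gain = (−7.2) + (−28.1) = -35.3 dB.
Voltage ratio = 10^(-35.3/20) = 0.0172.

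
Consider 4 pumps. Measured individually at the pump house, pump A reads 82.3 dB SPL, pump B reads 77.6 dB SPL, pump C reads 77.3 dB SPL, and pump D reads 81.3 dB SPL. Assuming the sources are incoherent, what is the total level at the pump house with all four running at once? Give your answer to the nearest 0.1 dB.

86.2 dB SPL

Incoherent sources sum as intensities:
L_total = 10·log₁₀(10^(82.3/10) + 10^(77.6/10) + 10^(77.3/10) + 10^(81.3/10)) = 10·log₁₀(416000000) = 86.2 dB SPL.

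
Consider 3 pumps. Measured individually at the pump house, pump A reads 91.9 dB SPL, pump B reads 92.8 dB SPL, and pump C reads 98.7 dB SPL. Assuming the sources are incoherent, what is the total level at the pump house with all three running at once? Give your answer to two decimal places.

Add the sources as powers (linear), then convert back to dB:
L_total = 10·log₁₀(10^(91.9/10) + 10^(92.8/10) + 10^(98.7/10)) = 10·log₁₀(10867000000) = 100.36 dB SPL.

100.36 dB SPL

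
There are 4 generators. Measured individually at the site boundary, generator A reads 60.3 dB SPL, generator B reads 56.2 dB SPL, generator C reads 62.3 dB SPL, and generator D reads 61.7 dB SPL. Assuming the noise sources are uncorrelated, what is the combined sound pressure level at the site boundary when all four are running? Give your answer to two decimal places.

Incoherent sources sum as intensities:
L_total = 10·log₁₀(10^(60.3/10) + 10^(56.2/10) + 10^(62.3/10) + 10^(61.7/10)) = 10·log₁₀(4666000) = 66.69 dB SPL.

66.69 dB SPL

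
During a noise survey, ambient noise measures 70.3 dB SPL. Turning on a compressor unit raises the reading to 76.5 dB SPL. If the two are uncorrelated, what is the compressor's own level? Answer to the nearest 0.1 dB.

Remove the background by subtracting linear intensities:
L_src = 10·log₁₀(10^(76.5/10) − 10^(70.3/10)) = 10·log₁₀(33950000) = 75.3 dB SPL.

75.3 dB SPL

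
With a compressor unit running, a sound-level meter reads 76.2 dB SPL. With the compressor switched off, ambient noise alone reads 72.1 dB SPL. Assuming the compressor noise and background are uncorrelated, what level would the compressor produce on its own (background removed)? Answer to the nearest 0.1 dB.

74.1 dB SPL

Subtract intensities: L_src = 10·log₁₀(10^(L_total/10) − 10^(L_bg/10)).
L_src = 10·log₁₀(10^(76.2/10) − 10^(72.1/10)) = 10·log₁₀(25470000) = 74.1 dB SPL.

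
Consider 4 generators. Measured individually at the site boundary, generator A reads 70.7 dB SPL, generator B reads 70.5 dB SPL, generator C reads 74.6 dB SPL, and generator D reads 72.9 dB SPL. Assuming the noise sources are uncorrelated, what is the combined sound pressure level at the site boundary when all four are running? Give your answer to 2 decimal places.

78.53 dB SPL

Add the sources as powers (linear), then convert back to dB:
L_total = 10·log₁₀(10^(70.7/10) + 10^(70.5/10) + 10^(74.6/10) + 10^(72.9/10)) = 10·log₁₀(71310000) = 78.53 dB SPL.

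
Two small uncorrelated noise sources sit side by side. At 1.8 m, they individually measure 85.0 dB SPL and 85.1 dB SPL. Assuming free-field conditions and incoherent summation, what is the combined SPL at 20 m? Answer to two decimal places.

67.15 dB SPL

Combined at 1.8 m: 10·log₁₀(10^(85.0/10)+10^(85.1/10)) = 88.061 dB SPL.
Then apply −20·log₁₀(20/1.8) = -20.915 dB → 67.15 dB SPL.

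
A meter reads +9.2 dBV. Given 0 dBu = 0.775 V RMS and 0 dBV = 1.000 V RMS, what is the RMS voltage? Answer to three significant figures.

2.88 V

V = 1.000 V × 10^(+9.2/20).
= 1.000 × 2.884 = 2.88 V.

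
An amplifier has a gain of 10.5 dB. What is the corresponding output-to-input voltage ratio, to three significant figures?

Voltage ratio = 10^(dB/20).
10^(10.5/20) = 10^(0.5250) = 3.35.

3.35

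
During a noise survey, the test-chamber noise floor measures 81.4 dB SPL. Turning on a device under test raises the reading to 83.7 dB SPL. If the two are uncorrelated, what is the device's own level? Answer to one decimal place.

79.8 dB SPL

Subtract intensities: L_src = 10·log₁₀(10^(L_total/10) − 10^(L_bg/10)).
L_src = 10·log₁₀(10^(83.7/10) − 10^(81.4/10)) = 10·log₁₀(96380000) = 79.8 dB SPL.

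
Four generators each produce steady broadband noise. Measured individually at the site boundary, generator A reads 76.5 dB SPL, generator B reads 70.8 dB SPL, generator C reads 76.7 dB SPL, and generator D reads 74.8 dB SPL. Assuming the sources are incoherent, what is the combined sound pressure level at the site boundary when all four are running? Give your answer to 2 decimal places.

Incoherent sources sum as intensities:
L_total = 10·log₁₀(10^(76.5/10) + 10^(70.8/10) + 10^(76.7/10) + 10^(74.8/10)) = 10·log₁₀(133700000) = 81.26 dB SPL.

81.26 dB SPL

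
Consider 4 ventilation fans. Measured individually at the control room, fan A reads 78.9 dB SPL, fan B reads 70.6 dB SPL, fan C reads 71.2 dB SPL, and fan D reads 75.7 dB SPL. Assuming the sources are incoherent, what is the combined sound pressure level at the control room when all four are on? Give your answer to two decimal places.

81.44 dB SPL

Incoherent sources sum as intensities:
L_total = 10·log₁₀(10^(78.9/10) + 10^(70.6/10) + 10^(71.2/10) + 10^(75.7/10)) = 10·log₁₀(139400000) = 81.44 dB SPL.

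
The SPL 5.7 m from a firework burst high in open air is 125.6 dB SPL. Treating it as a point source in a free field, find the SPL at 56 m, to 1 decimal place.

Inverse-square spreading gives ΔL = −20·log₁₀(d₂/d₁).
ΔL = −20·log₁₀(56/5.7) = -19.85 dB, so L₂ = 125.6 + (-19.85) = 105.8 dB SPL.

105.8 dB SPL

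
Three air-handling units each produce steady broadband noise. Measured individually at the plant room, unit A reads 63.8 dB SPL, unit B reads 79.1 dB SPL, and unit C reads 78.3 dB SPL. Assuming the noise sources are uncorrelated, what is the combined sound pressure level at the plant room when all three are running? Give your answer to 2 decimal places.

81.80 dB SPL

Uncorrelated sources add in intensity (power), not in dB.
L_total = 10·log₁₀(10^(63.8/10) + 10^(79.1/10) + 10^(78.3/10)) = 10·log₁₀(151300000) = 81.80 dB SPL.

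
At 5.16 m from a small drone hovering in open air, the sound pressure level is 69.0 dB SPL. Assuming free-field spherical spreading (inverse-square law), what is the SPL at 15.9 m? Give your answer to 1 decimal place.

59.2 dB SPL

Inverse-square spreading gives ΔL = −20·log₁₀(d₂/d₁).
ΔL = −20·log₁₀(15.9/5.16) = -9.77 dB, so L₂ = 69.0 + (-9.77) = 59.2 dB SPL.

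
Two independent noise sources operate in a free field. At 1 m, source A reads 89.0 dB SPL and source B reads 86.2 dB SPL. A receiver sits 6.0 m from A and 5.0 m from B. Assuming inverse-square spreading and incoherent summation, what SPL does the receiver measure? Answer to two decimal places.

At the listener: L_A = 89.0 − 20·log₁₀(6.0) = 73.437 dB; L_B = 86.2 − 20·log₁₀(5.0) = 72.221 dB.
Combined: 10·log₁₀(10^(73.437/10)+10^(72.221/10)) = 75.88 dB SPL.

75.88 dB SPL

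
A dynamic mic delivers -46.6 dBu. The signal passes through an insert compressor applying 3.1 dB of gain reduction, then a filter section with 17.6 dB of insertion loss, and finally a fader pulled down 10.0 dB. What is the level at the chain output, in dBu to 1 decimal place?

-77.3 dBu

Cascaded gains and losses add directly in dB.
-46.6 − 3.1 − 17.6 − 10.0 = -77.3 dBu.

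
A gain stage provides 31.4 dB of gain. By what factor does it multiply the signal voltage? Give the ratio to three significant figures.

37.2

Voltage ratio = 10^(dB/20).
10^(31.4/20) = 10^(1.570) = 37.2.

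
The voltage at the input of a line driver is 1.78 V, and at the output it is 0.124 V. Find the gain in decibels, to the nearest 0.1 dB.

-23.1 dB

Voltage is an amplitude quantity, so gain = 20·log₁₀(V_out/V_in).
20·log₁₀(0.124/1.78) = 20·log₁₀(0.06966) = -23.1 dB.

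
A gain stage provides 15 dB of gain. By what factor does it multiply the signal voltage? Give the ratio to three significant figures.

5.62

Voltage ratio = 10^(dB/20).
10^(15/20) = 10^(0.7500) = 5.62.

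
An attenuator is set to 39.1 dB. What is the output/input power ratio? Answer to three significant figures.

Power ratio = 10^(dB/10).
10^(-39.1/10) = 10^(-3.910) = 0.000123.

0.000123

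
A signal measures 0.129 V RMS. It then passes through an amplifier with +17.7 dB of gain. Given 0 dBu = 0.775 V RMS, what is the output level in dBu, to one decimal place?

+2.1 dBu

Input level: 20·log₁₀(0.129/0.775) = -15.57 dBu.
Output: -15.57 + 17.7 = +2.1 dBu.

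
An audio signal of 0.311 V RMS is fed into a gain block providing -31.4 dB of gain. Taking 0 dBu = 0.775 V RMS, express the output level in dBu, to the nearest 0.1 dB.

-39.3 dBu

Input level: 20·log₁₀(0.311/0.775) = -7.93 dBu.
Output: -7.93 − 31.4 = -39.3 dBu.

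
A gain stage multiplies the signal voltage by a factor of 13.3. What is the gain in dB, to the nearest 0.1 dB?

22.5 dB

Voltage ratio → dB uses the 20·log₁₀ form:
20·log₁₀(13.3) = 22.5 dB.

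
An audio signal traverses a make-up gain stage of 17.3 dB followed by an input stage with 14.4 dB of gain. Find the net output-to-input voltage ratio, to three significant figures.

Net gain = 17.3 + 14.4 = 31.7 dB.
Voltage ratio = 10^(31.7/20) = 38.5.

38.5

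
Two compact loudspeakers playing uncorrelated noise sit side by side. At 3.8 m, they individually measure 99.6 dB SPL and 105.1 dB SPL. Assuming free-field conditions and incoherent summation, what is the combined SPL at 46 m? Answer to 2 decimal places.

84.52 dB SPL

Combined at 3.8 m: 10·log₁₀(10^(99.6/10)+10^(105.1/10)) = 106.178 dB SPL.
Then apply −20·log₁₀(46/3.8) = -21.659 dB → 84.52 dB SPL.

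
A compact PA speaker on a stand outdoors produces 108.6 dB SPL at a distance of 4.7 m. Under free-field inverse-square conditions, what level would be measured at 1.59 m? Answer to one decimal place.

Free-field point source: level drops by 20·log₁₀ of the distance ratio.
ΔL = −20·log₁₀(1.59/4.7) = 9.41 dB, so L₂ = 108.6 + (9.41) = 118.0 dB SPL.

118.0 dB SPL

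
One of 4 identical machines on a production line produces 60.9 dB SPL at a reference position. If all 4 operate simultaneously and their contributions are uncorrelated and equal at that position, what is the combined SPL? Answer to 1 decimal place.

66.9 dB SPL

4 equal incoherent sources raise the level by 10·log₁₀(4) = 6.02 dB.
L_total = 60.9 + 6.02 = 66.9 dB SPL.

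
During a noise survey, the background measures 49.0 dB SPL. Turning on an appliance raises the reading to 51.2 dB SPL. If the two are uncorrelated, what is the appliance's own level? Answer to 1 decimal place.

47.2 dB SPL

Background correction is a power subtraction:
L_src = 10·log₁₀(10^(51.2/10) − 10^(49.0/10)) = 10·log₁₀(52390) = 47.2 dB SPL.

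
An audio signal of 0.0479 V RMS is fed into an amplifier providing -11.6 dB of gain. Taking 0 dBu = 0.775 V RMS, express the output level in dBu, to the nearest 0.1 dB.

Input level: 20·log₁₀(0.0479/0.775) = -24.18 dBu.
Output: -24.18 − 11.6 = -35.8 dBu.

-35.8 dBu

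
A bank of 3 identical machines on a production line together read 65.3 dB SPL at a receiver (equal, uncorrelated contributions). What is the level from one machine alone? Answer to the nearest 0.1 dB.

60.5 dB SPL

3 equal incoherent sources add 10·log₁₀(3) = 4.77 dB over one source.
L_one = 65.3 − 4.77 = 60.5 dB SPL.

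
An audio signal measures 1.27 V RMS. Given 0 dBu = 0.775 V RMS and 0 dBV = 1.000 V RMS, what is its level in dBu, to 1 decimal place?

dBu = 20·log₁₀(V / 0.775 V).
20·log₁₀(1.27/0.775) = +4.3 dBu.

+4.3 dBu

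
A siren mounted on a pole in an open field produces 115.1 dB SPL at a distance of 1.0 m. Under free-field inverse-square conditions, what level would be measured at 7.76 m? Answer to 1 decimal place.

For a point source in a free field, ΔL = −20·log₁₀(d₂/d₁).
ΔL = −20·log₁₀(7.76/1.0) = -17.80 dB, so L₂ = 115.1 + (-17.80) = 97.3 dB SPL.

97.3 dB SPL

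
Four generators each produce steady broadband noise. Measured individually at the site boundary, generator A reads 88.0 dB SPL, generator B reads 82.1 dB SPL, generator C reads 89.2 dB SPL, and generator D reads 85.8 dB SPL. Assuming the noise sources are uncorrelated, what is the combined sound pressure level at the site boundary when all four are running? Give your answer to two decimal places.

Incoherent sources sum as intensities:
L_total = 10·log₁₀(10^(88.0/10) + 10^(82.1/10) + 10^(89.2/10) + 10^(85.8/10)) = 10·log₁₀(2005000000) = 93.02 dB SPL.

93.02 dB SPL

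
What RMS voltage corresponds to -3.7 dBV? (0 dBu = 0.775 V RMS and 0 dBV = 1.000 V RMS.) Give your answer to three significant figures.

V = 1.000 V × 10^(-3.7/20).
= 1.000 × 0.6531 = 0.653 V.

0.653 V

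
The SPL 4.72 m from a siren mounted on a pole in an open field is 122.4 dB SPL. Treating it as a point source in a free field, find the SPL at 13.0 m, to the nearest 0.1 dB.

113.6 dB SPL

Inverse-square spreading gives ΔL = −20·log₁₀(d₂/d₁).
ΔL = −20·log₁₀(13.0/4.72) = -8.80 dB, so L₂ = 122.4 + (-8.80) = 113.6 dB SPL.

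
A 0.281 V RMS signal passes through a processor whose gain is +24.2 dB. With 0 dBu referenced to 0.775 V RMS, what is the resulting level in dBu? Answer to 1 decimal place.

+15.4 dBu

Input level: 20·log₁₀(0.281/0.775) = -8.81 dBu.
Output: -8.81 + 24.2 = +15.4 dBu.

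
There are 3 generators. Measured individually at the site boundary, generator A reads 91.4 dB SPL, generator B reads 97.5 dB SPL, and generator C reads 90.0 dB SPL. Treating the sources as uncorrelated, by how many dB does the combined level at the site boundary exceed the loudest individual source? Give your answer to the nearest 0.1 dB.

1.5 dB

Uncorrelated sources add in intensity (power), not in dB.
L_total = 10·log₁₀(10^(91.4/10) + 10^(97.5/10) + 10^(90.0/10)) = 99.03 dB SPL.
Excess over the loudest (97.5 dB): 99.03 − 97.5 = 1.5 dB.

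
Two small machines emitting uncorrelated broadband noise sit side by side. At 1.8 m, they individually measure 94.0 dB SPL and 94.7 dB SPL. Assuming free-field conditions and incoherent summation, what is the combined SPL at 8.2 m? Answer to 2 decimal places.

Combined at 1.8 m: 10·log₁₀(10^(94.0/10)+10^(94.7/10)) = 97.374 dB SPL.
Then apply −20·log₁₀(8.2/1.8) = -13.171 dB → 84.20 dB SPL.

84.20 dB SPL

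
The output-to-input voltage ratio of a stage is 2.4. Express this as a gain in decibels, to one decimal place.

7.6 dB

Voltage ratio → dB uses the 20·log₁₀ form:
20·log₁₀(2.4) = 7.6 dB.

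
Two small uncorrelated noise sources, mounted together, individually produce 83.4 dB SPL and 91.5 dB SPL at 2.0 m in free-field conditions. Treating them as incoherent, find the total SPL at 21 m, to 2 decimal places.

71.70 dB SPL

Combined at 2.0 m: 10·log₁₀(10^(83.4/10)+10^(91.5/10)) = 92.125 dB SPL.
Then apply −20·log₁₀(21/2.0) = -20.424 dB → 71.70 dB SPL.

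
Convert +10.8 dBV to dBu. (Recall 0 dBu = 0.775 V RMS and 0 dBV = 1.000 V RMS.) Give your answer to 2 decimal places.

The offset between the scales is 20·log₁₀(0.775/1.000) = −2.214 dB.
So dBu = +10.8 + 2.214 = +13.01 dBu.

+13.01 dBu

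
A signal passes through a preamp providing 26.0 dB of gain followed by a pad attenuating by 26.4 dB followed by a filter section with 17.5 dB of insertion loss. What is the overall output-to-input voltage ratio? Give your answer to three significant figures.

Net gain = 26.0 + (−26.4) + (−17.5) = -17.9 dB.
Voltage ratio = 10^(-17.9/20) = 0.127.

0.127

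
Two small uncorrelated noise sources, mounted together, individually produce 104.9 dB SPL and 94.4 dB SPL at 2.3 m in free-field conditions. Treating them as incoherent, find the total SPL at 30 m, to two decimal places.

Combined at 2.3 m: 10·log₁₀(10^(104.9/10)+10^(94.4/10)) = 105.271 dB SPL.
Then apply −20·log₁₀(30/2.3) = -22.308 dB → 82.96 dB SPL.

82.96 dB SPL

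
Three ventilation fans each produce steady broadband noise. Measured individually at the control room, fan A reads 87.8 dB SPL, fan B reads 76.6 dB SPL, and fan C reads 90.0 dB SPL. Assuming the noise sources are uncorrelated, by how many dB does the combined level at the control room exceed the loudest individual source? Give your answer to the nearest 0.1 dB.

2.2 dB

Incoherent sources sum as intensities:
L_total = 10·log₁₀(10^(87.8/10) + 10^(76.6/10) + 10^(90.0/10)) = 92.17 dB SPL.
Excess over the loudest (90.0 dB): 92.17 − 90.0 = 2.2 dB.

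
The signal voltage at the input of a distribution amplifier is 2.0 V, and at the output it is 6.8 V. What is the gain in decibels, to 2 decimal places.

10.63 dB

Voltage ratio → dB uses the 20·log₁₀ form:
20·log₁₀(6.8/2.0) = 20·log₁₀(3.400) = 10.63 dB.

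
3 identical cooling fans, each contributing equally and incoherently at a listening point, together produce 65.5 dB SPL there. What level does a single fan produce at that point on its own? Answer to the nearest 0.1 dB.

60.7 dB SPL

3 equal incoherent sources add 10·log₁₀(3) = 4.77 dB over one source.
L_one = 65.5 − 4.77 = 60.7 dB SPL.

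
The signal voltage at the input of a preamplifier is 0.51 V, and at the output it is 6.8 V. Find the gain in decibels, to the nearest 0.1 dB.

For a voltage ratio, dB = 20·log₁₀(V₂/V₁).
20·log₁₀(6.8/0.51) = 20·log₁₀(13.33) = 22.5 dB.

22.5 dB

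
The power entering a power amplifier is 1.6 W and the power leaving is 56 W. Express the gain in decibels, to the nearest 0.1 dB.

For a power ratio, dB = 10·log₁₀(P₂/P₁).
10·log₁₀(56/1.6) = 10·log₁₀(35.00) = 15.4 dB.

15.4 dB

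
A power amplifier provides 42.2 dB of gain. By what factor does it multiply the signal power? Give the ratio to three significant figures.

Power ratio = 10^(dB/10).
10^(42.2/10) = 10^(4.220) = 16600.

16600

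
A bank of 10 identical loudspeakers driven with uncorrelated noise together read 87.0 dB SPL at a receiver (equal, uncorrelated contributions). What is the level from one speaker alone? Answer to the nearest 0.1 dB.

10 equal incoherent sources add 10·log₁₀(10) = 10.00 dB over one source.
L_one = 87.0 − 10.00 = 77.0 dB SPL.

77.0 dB SPL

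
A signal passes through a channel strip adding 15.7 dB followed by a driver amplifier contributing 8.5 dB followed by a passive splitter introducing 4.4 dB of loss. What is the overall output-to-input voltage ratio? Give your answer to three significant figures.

9.77

Net gain = 15.7 + 8.5 + (−4.4) = 19.8 dB.
Voltage ratio = 10^(19.8/20) = 9.77.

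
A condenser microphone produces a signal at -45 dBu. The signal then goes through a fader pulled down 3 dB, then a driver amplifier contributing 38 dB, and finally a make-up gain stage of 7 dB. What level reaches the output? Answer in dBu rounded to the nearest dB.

Cascaded gains and losses add directly in dB.
-45 − 3 + 38 + 7 = -3 dBu.

-3 dBu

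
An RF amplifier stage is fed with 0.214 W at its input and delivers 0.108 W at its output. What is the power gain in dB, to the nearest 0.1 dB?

-3.0 dB

Power ratio → dB uses the 10·log₁₀ form:
10·log₁₀(0.108/0.214) = 10·log₁₀(0.5047) = -3.0 dB.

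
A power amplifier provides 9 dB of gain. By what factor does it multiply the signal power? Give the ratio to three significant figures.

7.94

Power ratio = 10^(dB/10).
10^(9/10) = 10^(0.9000) = 7.94.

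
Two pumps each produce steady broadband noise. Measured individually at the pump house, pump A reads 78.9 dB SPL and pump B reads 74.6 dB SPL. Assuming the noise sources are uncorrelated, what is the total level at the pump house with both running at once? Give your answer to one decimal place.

Add the sources as powers (linear), then convert back to dB:
L_total = 10·log₁₀(10^(78.9/10) + 10^(74.6/10)) = 10·log₁₀(106500000) = 80.3 dB SPL.

80.3 dB SPL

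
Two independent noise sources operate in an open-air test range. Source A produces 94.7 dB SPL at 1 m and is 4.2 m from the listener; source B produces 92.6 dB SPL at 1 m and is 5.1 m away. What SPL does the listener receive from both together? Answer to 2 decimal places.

83.75 dB SPL

At the listener: L_A = 94.7 − 20·log₁₀(4.2) = 82.235 dB; L_B = 92.6 − 20·log₁₀(5.1) = 78.449 dB.
Combined: 10·log₁₀(10^(82.235/10)+10^(78.449/10)) = 83.75 dB SPL.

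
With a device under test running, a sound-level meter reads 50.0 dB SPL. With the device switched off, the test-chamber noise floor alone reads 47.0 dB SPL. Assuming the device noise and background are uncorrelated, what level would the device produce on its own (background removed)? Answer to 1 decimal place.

47.0 dB SPL

Remove the background by subtracting linear intensities:
L_src = 10·log₁₀(10^(50.0/10) − 10^(47.0/10)) = 10·log₁₀(49880) = 47.0 dB SPL.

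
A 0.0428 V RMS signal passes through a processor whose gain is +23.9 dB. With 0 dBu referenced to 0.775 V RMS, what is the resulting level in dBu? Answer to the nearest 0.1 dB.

-1.3 dBu

Input level: 20·log₁₀(0.0428/0.775) = -25.16 dBu.
Output: -25.16 + 23.9 = -1.3 dBu.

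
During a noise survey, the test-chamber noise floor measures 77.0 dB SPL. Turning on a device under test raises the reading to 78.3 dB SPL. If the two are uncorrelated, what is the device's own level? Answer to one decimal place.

Remove the background by subtracting linear intensities:
L_src = 10·log₁₀(10^(78.3/10) − 10^(77.0/10)) = 10·log₁₀(17490000) = 72.4 dB SPL.

72.4 dB SPL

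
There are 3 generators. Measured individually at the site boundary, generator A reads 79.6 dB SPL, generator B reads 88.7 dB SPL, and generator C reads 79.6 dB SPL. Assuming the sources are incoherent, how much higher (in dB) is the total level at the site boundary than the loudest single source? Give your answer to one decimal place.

1.0 dB

Incoherent sources sum as intensities:
L_total = 10·log₁₀(10^(79.6/10) + 10^(88.7/10) + 10^(79.6/10)) = 89.66 dB SPL.
Excess over the loudest (88.7 dB): 89.66 − 88.7 = 1.0 dB.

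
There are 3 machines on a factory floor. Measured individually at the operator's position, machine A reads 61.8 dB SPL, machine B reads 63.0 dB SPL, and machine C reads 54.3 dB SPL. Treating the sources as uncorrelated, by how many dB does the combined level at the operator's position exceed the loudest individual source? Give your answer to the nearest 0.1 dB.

2.8 dB

Add the sources as powers (linear), then convert back to dB:
L_total = 10·log₁₀(10^(61.8/10) + 10^(63.0/10) + 10^(54.3/10)) = 65.77 dB SPL.
Excess over the loudest (63.0 dB): 65.77 − 63.0 = 2.8 dB.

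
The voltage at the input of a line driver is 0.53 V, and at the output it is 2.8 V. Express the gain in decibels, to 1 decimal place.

14.5 dB

For a voltage ratio, dB = 20·log₁₀(V₂/V₁).
20·log₁₀(2.8/0.53) = 20·log₁₀(5.283) = 14.5 dB.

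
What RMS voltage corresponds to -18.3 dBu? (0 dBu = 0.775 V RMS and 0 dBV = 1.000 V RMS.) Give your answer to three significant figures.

V = 0.775 V × 10^(-18.3/20).
= 0.775 × 0.1216 = 0.0943 V.

0.0943 V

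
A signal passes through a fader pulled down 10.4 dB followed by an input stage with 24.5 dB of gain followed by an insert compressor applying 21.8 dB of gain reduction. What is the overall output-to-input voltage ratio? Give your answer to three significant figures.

0.412

Net gain = (−10.4) + 24.5 + (−21.8) = -7.7 dB.
Voltage ratio = 10^(-7.7/20) = 0.412.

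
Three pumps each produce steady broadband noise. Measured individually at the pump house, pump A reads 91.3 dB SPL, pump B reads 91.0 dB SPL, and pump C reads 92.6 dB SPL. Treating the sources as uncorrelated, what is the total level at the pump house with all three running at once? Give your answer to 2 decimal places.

96.46 dB SPL

Incoherent sources sum as intensities:
L_total = 10·log₁₀(10^(91.3/10) + 10^(91.0/10) + 10^(92.6/10)) = 10·log₁₀(4428000000) = 96.46 dB SPL.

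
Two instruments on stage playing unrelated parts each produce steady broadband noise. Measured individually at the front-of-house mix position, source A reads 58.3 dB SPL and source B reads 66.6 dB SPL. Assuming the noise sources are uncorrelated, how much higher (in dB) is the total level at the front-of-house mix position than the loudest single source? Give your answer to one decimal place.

0.6 dB

Uncorrelated sources add in intensity (power), not in dB.
L_total = 10·log₁₀(10^(58.3/10) + 10^(66.6/10)) = 67.20 dB SPL.
Excess over the loudest (66.6 dB): 67.20 − 66.6 = 0.6 dB.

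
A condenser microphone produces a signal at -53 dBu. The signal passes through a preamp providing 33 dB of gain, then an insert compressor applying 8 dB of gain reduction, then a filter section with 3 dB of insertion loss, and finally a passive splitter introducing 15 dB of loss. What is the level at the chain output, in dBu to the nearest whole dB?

Gain stages sum in dB:
-53 + 33 − 8 − 3 − 15 = -46 dBu.

-46 dBu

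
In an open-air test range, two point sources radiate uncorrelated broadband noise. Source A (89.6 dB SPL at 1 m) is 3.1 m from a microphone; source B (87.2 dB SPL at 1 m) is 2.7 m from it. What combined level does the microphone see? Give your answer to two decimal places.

82.22 dB SPL

At the listener: L_A = 89.6 − 20·log₁₀(3.1) = 79.773 dB; L_B = 87.2 − 20·log₁₀(2.7) = 78.573 dB.
Combined: 10·log₁₀(10^(79.773/10)+10^(78.573/10)) = 82.22 dB SPL.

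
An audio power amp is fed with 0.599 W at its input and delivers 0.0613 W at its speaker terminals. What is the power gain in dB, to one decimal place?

-9.9 dB

Power is a power quantity, so gain = 10·log₁₀(P_out/P_in).
10·log₁₀(0.0613/0.599) = 10·log₁₀(0.1023) = -9.9 dB.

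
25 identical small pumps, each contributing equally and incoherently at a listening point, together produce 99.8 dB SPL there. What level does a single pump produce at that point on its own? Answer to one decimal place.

25 equal incoherent sources add 10·log₁₀(25) = 13.98 dB over one source.
L_one = 99.8 − 13.98 = 85.8 dB SPL.

85.8 dB SPL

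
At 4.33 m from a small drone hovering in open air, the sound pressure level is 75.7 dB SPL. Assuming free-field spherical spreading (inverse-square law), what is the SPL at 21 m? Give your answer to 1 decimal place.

Free-field point source: level drops by 20·log₁₀ of the distance ratio.
ΔL = −20·log₁₀(21/4.33) = -13.71 dB, so L₂ = 75.7 + (-13.71) = 62.0 dB SPL.

62.0 dB SPL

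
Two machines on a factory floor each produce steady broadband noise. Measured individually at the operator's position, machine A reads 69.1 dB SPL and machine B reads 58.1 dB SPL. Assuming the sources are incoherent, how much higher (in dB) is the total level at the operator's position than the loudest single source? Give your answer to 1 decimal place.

0.3 dB

Uncorrelated sources add in intensity (power), not in dB.
L_total = 10·log₁₀(10^(69.1/10) + 10^(58.1/10)) = 69.43 dB SPL.
Excess over the loudest (69.1 dB): 69.43 − 69.1 = 0.3 dB.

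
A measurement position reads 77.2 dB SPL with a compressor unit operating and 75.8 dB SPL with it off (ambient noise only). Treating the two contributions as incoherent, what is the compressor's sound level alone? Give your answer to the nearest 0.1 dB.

Remove the background by subtracting linear intensities:
L_src = 10·log₁₀(10^(77.2/10) − 10^(75.8/10)) = 10·log₁₀(14460000) = 71.6 dB SPL.

71.6 dB SPL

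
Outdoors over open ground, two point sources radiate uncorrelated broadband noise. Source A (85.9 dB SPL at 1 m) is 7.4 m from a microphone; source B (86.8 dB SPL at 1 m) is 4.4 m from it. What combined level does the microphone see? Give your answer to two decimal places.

75.03 dB SPL

At the listener: L_A = 85.9 − 20·log₁₀(7.4) = 68.515 dB; L_B = 86.8 − 20·log₁₀(4.4) = 73.931 dB.
Combined: 10·log₁₀(10^(68.515/10)+10^(73.931/10)) = 75.03 dB SPL.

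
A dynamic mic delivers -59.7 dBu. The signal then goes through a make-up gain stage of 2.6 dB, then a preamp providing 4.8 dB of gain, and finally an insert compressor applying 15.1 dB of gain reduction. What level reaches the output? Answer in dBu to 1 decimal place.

In dB, series stages simply add:
-59.7 + 2.6 + 4.8 − 15.1 = -67.4 dBu.

-67.4 dBu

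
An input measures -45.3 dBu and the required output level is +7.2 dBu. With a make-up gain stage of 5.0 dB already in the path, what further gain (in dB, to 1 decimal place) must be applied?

The required make-up gain is the shortfall in the dB sum.
G = +7.2 − (-45.3) − 5.0 = 47.5 dB.

47.5 dB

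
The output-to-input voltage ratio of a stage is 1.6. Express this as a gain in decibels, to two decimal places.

4.08 dB

Voltage is an amplitude quantity, so gain = 20·log₁₀(V_out/V_in).
20·log₁₀(1.6) = 4.08 dB.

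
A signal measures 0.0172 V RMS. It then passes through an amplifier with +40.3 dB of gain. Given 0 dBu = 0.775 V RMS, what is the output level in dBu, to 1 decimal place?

+7.2 dBu

Input level: 20·log₁₀(0.0172/0.775) = -33.08 dBu.
Output: -33.08 + 40.3 = +7.2 dBu.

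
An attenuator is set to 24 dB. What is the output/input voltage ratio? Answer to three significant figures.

0.0631

Voltage ratio = 10^(dB/20).
10^(-24/20) = 10^(-1.200) = 0.0631.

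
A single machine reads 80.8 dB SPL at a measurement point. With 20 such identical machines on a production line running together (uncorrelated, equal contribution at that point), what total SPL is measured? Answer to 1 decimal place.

93.8 dB SPL

20 equal incoherent sources raise the level by 10·log₁₀(20) = 13.01 dB.
L_total = 80.8 + 13.01 = 93.8 dB SPL.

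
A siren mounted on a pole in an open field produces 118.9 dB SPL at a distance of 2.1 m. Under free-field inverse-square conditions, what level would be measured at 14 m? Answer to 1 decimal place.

For a point source in a free field, ΔL = −20·log₁₀(d₂/d₁).
ΔL = −20·log₁₀(14/2.1) = -16.48 dB, so L₂ = 118.9 + (-16.48) = 102.4 dB SPL.

102.4 dB SPL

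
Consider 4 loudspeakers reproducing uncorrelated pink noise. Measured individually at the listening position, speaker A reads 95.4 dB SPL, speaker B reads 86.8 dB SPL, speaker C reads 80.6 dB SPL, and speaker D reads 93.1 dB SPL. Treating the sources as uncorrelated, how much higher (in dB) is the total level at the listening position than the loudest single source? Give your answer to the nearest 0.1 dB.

Add the sources as powers (linear), then convert back to dB:
L_total = 10·log₁₀(10^(95.4/10) + 10^(86.8/10) + 10^(80.6/10) + 10^(93.1/10)) = 97.86 dB SPL.
Excess over the loudest (95.4 dB): 97.86 − 95.4 = 2.5 dB.

2.5 dB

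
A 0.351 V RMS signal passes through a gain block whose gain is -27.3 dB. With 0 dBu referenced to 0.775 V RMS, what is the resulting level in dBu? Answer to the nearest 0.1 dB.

-34.2 dBu

Input level: 20·log₁₀(0.351/0.775) = -6.88 dBu.
Output: -6.88 − 27.3 = -34.2 dBu.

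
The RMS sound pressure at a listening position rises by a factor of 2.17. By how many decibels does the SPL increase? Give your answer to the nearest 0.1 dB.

Sound pressure is an amplitude quantity: ΔL = 20·log₁₀(p₂/p₁).
20·log₁₀(2.17) = 6.7 dB.

6.7 dB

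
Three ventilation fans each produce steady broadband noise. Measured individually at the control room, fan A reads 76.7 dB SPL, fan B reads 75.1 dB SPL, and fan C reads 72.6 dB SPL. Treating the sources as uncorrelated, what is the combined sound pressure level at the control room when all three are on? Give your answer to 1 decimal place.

79.9 dB SPL

Uncorrelated sources add in intensity (power), not in dB.
L_total = 10·log₁₀(10^(76.7/10) + 10^(75.1/10) + 10^(72.6/10)) = 10·log₁₀(97330000) = 79.9 dB SPL.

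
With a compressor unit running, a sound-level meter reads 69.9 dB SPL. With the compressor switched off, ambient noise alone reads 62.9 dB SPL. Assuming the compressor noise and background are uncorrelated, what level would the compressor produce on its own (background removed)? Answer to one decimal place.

Remove the background by subtracting linear intensities:
L_src = 10·log₁₀(10^(69.9/10) − 10^(62.9/10)) = 10·log₁₀(7823000) = 68.9 dB SPL.

68.9 dB SPL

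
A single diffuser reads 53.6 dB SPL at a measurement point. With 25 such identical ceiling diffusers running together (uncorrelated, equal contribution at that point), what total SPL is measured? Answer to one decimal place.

25 equal incoherent sources raise the level by 10·log₁₀(25) = 13.98 dB.
L_total = 53.6 + 13.98 = 67.6 dB SPL.

67.6 dB SPL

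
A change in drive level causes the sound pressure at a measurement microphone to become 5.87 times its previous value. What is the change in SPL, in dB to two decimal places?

15.37 dB

Sound pressure is an amplitude quantity: ΔL = 20·log₁₀(p₂/p₁).
20·log₁₀(5.87) = 15.37 dB.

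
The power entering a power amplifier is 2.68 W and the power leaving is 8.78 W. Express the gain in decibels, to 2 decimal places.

5.15 dB

Power ratio → dB uses the 10·log₁₀ form:
10·log₁₀(8.78/2.68) = 10·log₁₀(3.276) = 5.15 dB.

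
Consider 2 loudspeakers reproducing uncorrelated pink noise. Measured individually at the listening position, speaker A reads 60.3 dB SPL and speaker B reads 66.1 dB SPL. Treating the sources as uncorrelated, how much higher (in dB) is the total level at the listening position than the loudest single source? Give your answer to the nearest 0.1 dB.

1.0 dB

Uncorrelated sources add in intensity (power), not in dB.
L_total = 10·log₁₀(10^(60.3/10) + 10^(66.1/10)) = 67.11 dB SPL.
Excess over the loudest (66.1 dB): 67.11 − 66.1 = 1.0 dB.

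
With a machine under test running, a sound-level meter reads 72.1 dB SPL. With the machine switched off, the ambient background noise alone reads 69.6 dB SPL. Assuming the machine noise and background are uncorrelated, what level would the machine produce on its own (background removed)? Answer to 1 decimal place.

68.5 dB SPL

Remove the background by subtracting linear intensities:
L_src = 10·log₁₀(10^(72.1/10) − 10^(69.6/10)) = 10·log₁₀(7098000) = 68.5 dB SPL.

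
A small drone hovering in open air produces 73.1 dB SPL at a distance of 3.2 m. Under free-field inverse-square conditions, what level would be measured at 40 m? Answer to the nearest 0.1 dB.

Inverse-square spreading gives ΔL = −20·log₁₀(d₂/d₁).
ΔL = −20·log₁₀(40/3.2) = -21.94 dB, so L₂ = 73.1 + (-21.94) = 51.2 dB SPL.

51.2 dB SPL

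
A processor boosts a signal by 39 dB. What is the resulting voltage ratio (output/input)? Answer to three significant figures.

89.1

Voltage ratio = 10^(dB/20).
10^(39/20) = 10^(1.950) = 89.1.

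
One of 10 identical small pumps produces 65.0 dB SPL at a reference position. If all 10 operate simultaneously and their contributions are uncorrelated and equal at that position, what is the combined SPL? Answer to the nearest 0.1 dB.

75.0 dB SPL

10 equal incoherent sources raise the level by 10·log₁₀(10) = 10.00 dB.
L_total = 65.0 + 10.00 = 75.0 dB SPL.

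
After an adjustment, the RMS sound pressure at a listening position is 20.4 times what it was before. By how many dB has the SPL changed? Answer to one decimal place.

26.2 dB

Sound pressure is an amplitude quantity: ΔL = 20·log₁₀(p₂/p₁).
20·log₁₀(20.4) = 26.2 dB.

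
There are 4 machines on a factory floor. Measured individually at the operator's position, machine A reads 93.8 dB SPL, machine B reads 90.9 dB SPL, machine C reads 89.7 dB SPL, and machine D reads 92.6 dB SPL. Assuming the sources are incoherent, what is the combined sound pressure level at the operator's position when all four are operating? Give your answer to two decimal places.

Add the sources as powers (linear), then convert back to dB:
L_total = 10·log₁₀(10^(93.8/10) + 10^(90.9/10) + 10^(89.7/10) + 10^(92.6/10)) = 10·log₁₀(6382000000) = 98.05 dB SPL.

98.05 dB SPL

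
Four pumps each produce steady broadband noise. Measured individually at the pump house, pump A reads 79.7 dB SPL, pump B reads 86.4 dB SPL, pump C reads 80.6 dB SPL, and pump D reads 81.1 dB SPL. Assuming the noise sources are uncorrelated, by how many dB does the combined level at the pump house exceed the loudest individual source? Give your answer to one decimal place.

2.5 dB

Incoherent sources sum as intensities:
L_total = 10·log₁₀(10^(79.7/10) + 10^(86.4/10) + 10^(80.6/10) + 10^(81.1/10)) = 88.88 dB SPL.
Excess over the loudest (86.4 dB): 88.88 − 86.4 = 2.5 dB.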